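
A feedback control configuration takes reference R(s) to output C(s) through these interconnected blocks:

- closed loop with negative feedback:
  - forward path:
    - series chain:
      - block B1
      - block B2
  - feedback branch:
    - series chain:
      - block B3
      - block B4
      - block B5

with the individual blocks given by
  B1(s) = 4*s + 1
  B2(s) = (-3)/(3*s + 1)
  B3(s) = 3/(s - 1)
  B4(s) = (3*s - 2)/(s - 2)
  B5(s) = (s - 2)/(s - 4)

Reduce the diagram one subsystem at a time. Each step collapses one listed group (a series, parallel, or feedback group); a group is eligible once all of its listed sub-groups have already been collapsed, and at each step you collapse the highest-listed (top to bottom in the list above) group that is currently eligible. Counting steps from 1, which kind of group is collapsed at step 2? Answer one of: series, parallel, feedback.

Step 1: reduce the series chain B1, B2
Step 2: reduce the series chain B3, B4, B5
Step 3: collapse the loop ((B1*B2) forward, (B3*B4*B5) return)
At step 2 the group reduced is series.

Hence the answer: series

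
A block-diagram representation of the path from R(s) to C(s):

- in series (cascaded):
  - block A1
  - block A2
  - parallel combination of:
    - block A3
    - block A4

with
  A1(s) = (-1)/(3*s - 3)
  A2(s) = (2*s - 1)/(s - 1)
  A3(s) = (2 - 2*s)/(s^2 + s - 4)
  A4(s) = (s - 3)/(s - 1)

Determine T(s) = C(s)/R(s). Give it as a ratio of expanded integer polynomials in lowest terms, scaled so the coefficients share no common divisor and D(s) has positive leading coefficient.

First reduce the diagram to T(s).

Step 1: parallel reduction of A3, A4: (s^3 - 4*s^2 - 3*s + 10)/(s^3 - 5*s + 4)
Step 2: cascade A1, A2, (A3+A4): this yields T(s), and no further normalization is needed

Answer: (-2*s^4 + 9*s^3 + 2*s^2 - 23*s + 10)/(3*s^5 - 6*s^4 - 12*s^3 + 42*s^2 - 39*s + 12)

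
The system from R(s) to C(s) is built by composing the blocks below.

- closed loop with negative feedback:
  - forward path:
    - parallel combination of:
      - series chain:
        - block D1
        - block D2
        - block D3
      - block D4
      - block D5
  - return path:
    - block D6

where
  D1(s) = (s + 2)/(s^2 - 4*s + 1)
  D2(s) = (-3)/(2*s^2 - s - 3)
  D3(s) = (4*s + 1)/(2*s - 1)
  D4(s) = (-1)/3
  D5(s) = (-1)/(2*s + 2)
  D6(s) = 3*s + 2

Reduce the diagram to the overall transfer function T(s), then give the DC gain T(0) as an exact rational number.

Answer: 17/28

Working:
[1] multiply D1, D2, D3 (series), giving (-12*s^2 - 27*s - 6)/(4*s^5 - 20*s^4 + 15*s^3 + 19*s^2 - 17*s + 3)
[2] combine (D1*D2*D3), D4, D5 in parallel, giving (-8*s^5 + 28*s^4 + 42*s^3 - 227*s^2 - 68*s - 51)/(24*s^5 - 120*s^4 + 90*s^3 + 114*s^2 - 102*s + 18)
[3] reduce the feedback loop with forward ((D1*D2*D3)+D4+D5) and return D6, giving (8*s^5 - 28*s^4 - 42*s^3 + 227*s^2 + 68*s + 51)/(24*s^6 - 92*s^5 - 62*s^4 + 507*s^3 + 544*s^2 + 391*s + 84)
The step-3 result is T(s). Setting s = 0: T(0) = 51/84 = 17/28.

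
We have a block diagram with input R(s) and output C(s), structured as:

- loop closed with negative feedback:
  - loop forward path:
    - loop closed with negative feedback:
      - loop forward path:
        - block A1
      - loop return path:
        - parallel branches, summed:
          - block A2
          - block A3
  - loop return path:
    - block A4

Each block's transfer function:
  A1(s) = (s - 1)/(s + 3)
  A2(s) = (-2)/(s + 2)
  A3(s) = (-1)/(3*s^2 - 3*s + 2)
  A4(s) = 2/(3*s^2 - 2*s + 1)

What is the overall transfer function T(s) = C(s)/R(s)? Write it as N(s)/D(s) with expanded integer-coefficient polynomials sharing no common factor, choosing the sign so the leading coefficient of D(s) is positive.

Step 1. reduce the parallel group A2, A3; result (-6*s^2 + 5*s - 6)/(3*s^3 + 3*s^2 - 4*s + 4)
Step 2. apply the feedback formula to A1, (A2+A3); result (3*s^4 - 7*s^2 + 8*s - 4)/(3*s^4 + 6*s^3 + 16*s^2 - 19*s + 18)
Step 3. apply the feedback formula to [A1/(1+A1*(A2+A3))], A4 - this is the overall T(s), already in the required normalized form

Therefore the answer is (9*s^6 - 6*s^5 - 18*s^4 + 38*s^3 - 35*s^2 + 16*s - 4)/(9*s^6 + 12*s^5 + 45*s^4 - 83*s^3 + 94*s^2 - 39*s + 10).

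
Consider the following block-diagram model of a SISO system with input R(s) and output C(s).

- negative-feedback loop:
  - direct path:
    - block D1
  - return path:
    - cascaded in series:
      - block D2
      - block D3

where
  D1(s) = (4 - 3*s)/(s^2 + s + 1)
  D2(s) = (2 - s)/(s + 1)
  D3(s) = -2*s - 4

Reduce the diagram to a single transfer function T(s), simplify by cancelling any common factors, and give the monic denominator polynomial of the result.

Reducing step by step:

[1] cascade D2, D3: (2*s^2 - 8)/(s + 1)
[2] close the feedback loop around D1, (D2*D3): (3*s^2 - s - 4)/(5*s^3 - 10*s^2 - 26*s + 31)
No further cancellation is possible in the step-2 result, so that is T(s). Its denominator becomes monic after dividing by the leading coefficient 5.

Answer: s^3 - 2*s^2 - 26*s/5 + 31/5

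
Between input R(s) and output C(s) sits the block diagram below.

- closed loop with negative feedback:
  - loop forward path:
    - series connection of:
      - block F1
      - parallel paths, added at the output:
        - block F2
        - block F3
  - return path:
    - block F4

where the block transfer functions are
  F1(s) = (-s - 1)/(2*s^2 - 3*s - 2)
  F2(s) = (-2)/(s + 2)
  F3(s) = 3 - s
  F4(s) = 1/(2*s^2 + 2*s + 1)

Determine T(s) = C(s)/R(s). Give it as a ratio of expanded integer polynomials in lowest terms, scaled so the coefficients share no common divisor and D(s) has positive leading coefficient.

Step 1 - sum the parallel branches F2, F3 gives (-s^2 + s + 4)/(s + 2)
Step 2 - cascade F1, (F2+F3) gives (s^3 - 5*s - 4)/(2*s^3 + s^2 - 8*s - 4)
Step 3 - collapse the loop ((F1*(F2+F3)) forward, F4 return); the result is T(s) itself (integer coefficients, no common factor, positive leading denominator coefficient)

Therefore the answer is (2*s^5 + 2*s^4 - 9*s^3 - 18*s^2 - 13*s - 4)/(4*s^5 + 6*s^4 - 11*s^3 - 23*s^2 - 21*s - 8).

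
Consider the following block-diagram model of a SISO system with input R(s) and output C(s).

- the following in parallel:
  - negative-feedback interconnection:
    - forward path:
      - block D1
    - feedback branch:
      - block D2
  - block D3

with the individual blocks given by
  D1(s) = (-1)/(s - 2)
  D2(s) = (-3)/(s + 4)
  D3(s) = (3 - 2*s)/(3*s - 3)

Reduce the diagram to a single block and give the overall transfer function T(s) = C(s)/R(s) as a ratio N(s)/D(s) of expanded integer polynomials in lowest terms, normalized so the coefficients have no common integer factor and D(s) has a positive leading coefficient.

[1] close the feedback loop around D1, D2: (-s - 4)/(s^2 + 2*s - 5)
[2] parallel reduction of [D1/(1+D1*D2)], D3, giving the overall T(s)

Final answer: (-2*s^3 - 4*s^2 + 7*s - 3)/(3*s^3 + 3*s^2 - 21*s + 15)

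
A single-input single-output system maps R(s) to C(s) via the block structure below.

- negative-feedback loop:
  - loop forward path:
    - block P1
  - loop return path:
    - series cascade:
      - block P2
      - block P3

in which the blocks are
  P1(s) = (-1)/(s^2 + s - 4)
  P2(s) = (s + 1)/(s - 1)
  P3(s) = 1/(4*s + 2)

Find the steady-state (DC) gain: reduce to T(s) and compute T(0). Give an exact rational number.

(1) cascade P2, P3 gives (s + 1)/(4*s^2 - 2*s - 2)
(2) close the feedback loop around P1, (P2*P3) gives (-4*s^2 + 2*s + 2)/(4*s^4 + 2*s^3 - 20*s^2 + 5*s + 7)
Evaluating the step-2 result (the overall T(s)) at s = 0 gives T(0) = 2/7.

Final answer: 2/7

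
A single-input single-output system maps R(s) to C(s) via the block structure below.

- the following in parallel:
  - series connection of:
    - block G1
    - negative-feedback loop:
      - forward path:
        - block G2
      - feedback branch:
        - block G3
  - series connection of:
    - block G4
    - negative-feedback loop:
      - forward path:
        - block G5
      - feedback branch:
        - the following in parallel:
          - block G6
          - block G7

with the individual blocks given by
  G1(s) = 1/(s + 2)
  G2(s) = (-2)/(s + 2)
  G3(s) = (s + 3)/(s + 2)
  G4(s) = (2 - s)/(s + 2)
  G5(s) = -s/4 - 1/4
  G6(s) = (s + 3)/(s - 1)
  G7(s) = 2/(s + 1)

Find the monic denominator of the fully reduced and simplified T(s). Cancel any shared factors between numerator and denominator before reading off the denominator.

First reduce the diagram to T(s).

Step 1. apply the feedback formula to G2, G3, giving (-2*s - 4)/(s^2 + 2*s - 2)
Step 2. series reduction of G1, [G2/(1+G2*G3)], giving (-2)/(s^2 + 2*s - 2)
Step 3. parallel reduction of G6, G7, giving (s^2 + 6*s + 1)/(s^2 - 1)
Step 4. reduce the feedback loop with forward G5 and return (G6+G7), giving (s^2 - 1)/(s^2 + 2*s + 5)
Step 5. multiply G4, [G5/(1+G5*(G6+G7))] (series), giving (-s^3 + 2*s^2 + s - 2)/(s^3 + 4*s^2 + 9*s + 10)
Step 6. reduce the parallel group (G1*[G2/(1+G2*G3)]), (G4*[G5/(1+G5*(G6+G7))]), giving (-s^5 + 5*s^3 - 12*s^2 - 24*s - 16)/(s^5 + 6*s^4 + 15*s^3 + 20*s^2 + 2*s - 20)
T(s) is the step-6 result (common factors already cancelled). Leading coefficient of the denominator: 1, so no rescaling is needed.

Answer: s^5 + 6*s^4 + 15*s^3 + 20*s^2 + 2*s - 20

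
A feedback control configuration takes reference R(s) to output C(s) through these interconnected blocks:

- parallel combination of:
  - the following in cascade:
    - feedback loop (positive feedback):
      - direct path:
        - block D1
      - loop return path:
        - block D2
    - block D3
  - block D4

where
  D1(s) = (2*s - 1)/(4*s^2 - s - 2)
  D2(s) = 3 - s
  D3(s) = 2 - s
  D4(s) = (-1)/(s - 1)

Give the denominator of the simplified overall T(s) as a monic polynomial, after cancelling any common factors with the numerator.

Step 1. reduce the feedback loop with forward D1 and return D2: (2*s - 1)/(6*s^2 - 8*s + 1)
Step 2. reduce the series chain [D1/(1-D1*D2)], D3: (-2*s^2 + 5*s - 2)/(6*s^2 - 8*s + 1)
Step 3. sum the parallel branches ([D1/(1-D1*D2)]*D3), D4: (-2*s^3 + s^2 + s + 1)/(6*s^3 - 14*s^2 + 9*s - 1)
The result of step 3 is T(s) in lowest terms. Its denominator has leading coefficient 6; dividing the denominator through by 6 makes it monic.

Answer: s^3 - 7*s^2/3 + 3*s/2 - 1/6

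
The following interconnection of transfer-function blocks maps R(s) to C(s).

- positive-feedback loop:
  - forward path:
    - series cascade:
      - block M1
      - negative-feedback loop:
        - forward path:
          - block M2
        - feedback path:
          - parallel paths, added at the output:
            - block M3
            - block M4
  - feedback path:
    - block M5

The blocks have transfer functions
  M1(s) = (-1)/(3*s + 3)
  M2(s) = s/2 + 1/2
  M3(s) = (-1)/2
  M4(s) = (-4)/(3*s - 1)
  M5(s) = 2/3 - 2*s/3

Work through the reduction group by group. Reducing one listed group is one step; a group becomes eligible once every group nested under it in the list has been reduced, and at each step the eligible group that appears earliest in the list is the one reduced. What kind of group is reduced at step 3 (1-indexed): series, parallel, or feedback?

1. combine M3, M4 in parallel
2. collapse the loop (M2 forward, (M3+M4) return)
3. series reduction of M1, [M2/(1+M2*(M3+M4))]
4. collapse the loop ((M1*[M2/(1+M2*(M3+M4))]) forward, M5 return)
Step 3 collapses a series group.

Answer: series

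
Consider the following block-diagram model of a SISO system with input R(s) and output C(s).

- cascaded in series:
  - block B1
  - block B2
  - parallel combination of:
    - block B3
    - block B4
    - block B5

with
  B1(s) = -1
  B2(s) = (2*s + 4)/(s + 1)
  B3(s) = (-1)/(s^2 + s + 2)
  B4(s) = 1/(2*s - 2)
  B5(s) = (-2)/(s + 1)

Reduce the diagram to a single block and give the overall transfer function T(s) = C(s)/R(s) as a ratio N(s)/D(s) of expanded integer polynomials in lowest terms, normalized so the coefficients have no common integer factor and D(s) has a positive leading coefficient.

The answer is (3*s^4 + 6*s^3 + s^2 - 10*s - 24)/(s^5 + 2*s^4 + 2*s^3 - 3*s - 2).

Reasoning:
1. sum the parallel branches B3, B4, B5: (-3*s^3 - s + 12)/(2*s^4 + 2*s^3 + 2*s^2 - 2*s - 4)
2. reduce the series chain B1, B2, (B3+B4+B5): this yields T(s), and no further normalization is needed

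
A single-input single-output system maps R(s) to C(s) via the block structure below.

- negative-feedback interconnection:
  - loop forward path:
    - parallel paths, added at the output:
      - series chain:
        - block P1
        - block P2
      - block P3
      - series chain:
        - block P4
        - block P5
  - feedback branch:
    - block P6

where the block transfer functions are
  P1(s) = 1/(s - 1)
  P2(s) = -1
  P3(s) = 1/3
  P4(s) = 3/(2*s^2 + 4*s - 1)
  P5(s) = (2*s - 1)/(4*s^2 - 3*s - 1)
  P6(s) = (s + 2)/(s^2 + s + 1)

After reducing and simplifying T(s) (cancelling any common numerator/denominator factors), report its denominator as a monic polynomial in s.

1. series reduction of P1, P2; result (-1)/(s - 1)
2. reduce the series chain P4, P5; result (6*s - 3)/(8*s^4 + 10*s^3 - 18*s^2 - s + 1)
3. sum the parallel branches (P1*P2), P3, (P4*P5); result (8*s^4 - 14*s^3 - 72*s^2 + 17*s - 5)/(24*s^4 + 30*s^3 - 54*s^2 - 3*s + 3)
4. collapse the loop (((P1*P2)+P3+(P4*P5)) forward, P6 return); result (8*s^6 - 6*s^5 - 78*s^4 - 69*s^3 - 60*s^2 + 12*s - 5)/(24*s^6 + 62*s^5 + 2*s^4 - 127*s^3 - 181*s^2 + 29*s - 7)
T(s) is the step-4 result (common factors already cancelled). Leading coefficient of the denominator: 24. Divide through by 24 for the monic polynomial.

Answer: s^6 + 31*s^5/12 + s^4/12 - 127*s^3/24 - 181*s^2/24 + 29*s/24 - 7/24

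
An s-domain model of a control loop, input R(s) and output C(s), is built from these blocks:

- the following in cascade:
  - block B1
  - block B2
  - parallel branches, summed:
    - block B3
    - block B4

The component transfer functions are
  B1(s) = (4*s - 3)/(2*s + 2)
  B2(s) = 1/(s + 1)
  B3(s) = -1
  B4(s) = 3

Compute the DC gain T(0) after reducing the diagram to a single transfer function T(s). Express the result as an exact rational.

First reduce the diagram to T(s).

(1) sum the parallel branches B3, B4: 2
(2) series reduction of B1, B2, (B3+B4): (4*s - 3)/(s^2 + 2*s + 1)
That last expression is T(s); at s = 0 only the constant terms survive, so T(0) = -3/1 = -3.

Answer: -3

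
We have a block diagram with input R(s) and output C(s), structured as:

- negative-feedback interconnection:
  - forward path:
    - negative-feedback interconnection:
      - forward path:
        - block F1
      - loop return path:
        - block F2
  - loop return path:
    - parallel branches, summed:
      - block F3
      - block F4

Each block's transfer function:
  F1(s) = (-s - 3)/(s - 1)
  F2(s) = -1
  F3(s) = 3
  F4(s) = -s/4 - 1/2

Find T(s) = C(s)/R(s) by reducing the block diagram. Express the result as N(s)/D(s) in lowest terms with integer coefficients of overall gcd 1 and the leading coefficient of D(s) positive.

(1) apply the feedback formula to F1, F2; result (-s - 3)/(2*s + 2)
(2) parallel reduction of F3, F4; result 5/2 - s/4
(3) close the feedback loop around [F1/(1+F1*F2)], (F3+F4); the result is T(s) itself (integer coefficients, no common factor, positive leading denominator coefficient)

Answer: (-4*s - 12)/(s^2 + s - 22)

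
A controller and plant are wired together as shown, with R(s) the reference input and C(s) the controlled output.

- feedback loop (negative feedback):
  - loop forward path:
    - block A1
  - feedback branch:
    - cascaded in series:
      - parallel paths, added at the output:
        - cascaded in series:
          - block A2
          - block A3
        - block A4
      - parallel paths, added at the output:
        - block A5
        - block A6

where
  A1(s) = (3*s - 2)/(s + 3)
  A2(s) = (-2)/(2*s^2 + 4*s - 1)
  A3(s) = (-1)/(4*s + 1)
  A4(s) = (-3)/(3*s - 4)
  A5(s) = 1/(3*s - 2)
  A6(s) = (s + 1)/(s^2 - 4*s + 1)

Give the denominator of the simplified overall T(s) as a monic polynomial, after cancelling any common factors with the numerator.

Step 1. reduce the series chain A2, A3 = 2/(8*s^3 + 18*s^2 - 1)
Step 2. combine (A2*A3), A4 in parallel = (-24*s^3 - 54*s^2 + 6*s - 5)/(24*s^4 + 22*s^3 - 72*s^2 - 3*s + 4)
Step 3. add A5, A6 (parallel) = (4*s^2 - 3*s - 1)/(3*s^3 - 14*s^2 + 11*s - 2)
Step 4. series reduction of ((A2*A3)+A4), (A5+A6) = (-24*s^4 - 30*s^3 + 60*s^2 - 11*s + 5)/(18*s^6 - 72*s^5 - 47*s^4 + 310*s^3 - 273*s^2 + 82*s - 8)
Step 5. apply the feedback formula to A1, (((A2*A3)+A4)*(A5+A6)) = (18*s^6 - 72*s^5 - 47*s^4 + 310*s^3 - 273*s^2 + 82*s - 8)/(6*s^6 - 2*s^5 - 113*s^4 - 33*s^3 + 277*s^2 - 112*s + 17)
That last expression is T(s), already simplified. Scaling its denominator by 1/6 (the reciprocal of the leading coefficient) yields the monic denominator.

Final answer: s^6 - s^5/3 - 113*s^4/6 - 11*s^3/2 + 277*s^2/6 - 56*s/3 + 17/6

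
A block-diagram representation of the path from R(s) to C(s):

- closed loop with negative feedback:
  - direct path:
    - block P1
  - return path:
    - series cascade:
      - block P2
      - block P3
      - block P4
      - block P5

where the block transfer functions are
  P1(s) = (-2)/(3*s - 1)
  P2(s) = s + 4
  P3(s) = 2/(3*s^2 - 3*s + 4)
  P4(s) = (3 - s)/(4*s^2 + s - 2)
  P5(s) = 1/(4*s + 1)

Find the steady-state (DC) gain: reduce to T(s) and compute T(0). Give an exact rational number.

(1) series reduction of P2, P3, P4, P5; result (-2*s^2 - 2*s + 24)/(48*s^5 - 24*s^4 + 19*s^3 + 47*s^2 - 22*s - 8)
(2) feedback reduction of P1, (P2*P3*P4*P5); result (-96*s^5 + 48*s^4 - 38*s^3 - 94*s^2 + 44*s + 16)/(144*s^6 - 120*s^5 + 81*s^4 + 122*s^3 - 109*s^2 + 2*s - 40)
Step 2 gives the overall T(s). Then T(0) = 16/(-40) = -2/5.

Answer: -2/5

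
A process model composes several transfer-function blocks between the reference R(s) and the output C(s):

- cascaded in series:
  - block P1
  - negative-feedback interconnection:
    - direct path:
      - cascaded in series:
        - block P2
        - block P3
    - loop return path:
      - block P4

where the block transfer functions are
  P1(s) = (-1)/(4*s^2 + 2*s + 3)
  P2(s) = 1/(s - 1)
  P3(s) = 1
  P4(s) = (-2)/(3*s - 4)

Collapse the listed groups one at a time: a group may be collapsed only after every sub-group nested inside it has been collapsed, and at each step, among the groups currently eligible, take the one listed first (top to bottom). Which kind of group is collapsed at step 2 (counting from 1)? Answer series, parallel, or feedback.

Answer: feedback

Working:
1. series reduction of P2, P3
2. collapse the loop ((P2*P3) forward, P4 return)
3. reduce the series chain P1, [(P2*P3)/(1+(P2*P3)*P4)]
The group at step 2 is a feedback group.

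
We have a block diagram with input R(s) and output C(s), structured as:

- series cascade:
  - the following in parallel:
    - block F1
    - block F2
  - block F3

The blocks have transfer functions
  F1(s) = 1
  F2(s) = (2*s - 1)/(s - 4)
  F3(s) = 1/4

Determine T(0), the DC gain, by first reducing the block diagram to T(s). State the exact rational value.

Answer: 5/16

Working:
Step 1 - parallel reduction of F1, F2; result (3*s - 5)/(s - 4)
Step 2 - cascade (F1+F2), F3; result (3*s - 5)/(4*s - 16)
The step-2 result is T(s). Setting s = 0: T(0) = -5/(-16) = 5/16.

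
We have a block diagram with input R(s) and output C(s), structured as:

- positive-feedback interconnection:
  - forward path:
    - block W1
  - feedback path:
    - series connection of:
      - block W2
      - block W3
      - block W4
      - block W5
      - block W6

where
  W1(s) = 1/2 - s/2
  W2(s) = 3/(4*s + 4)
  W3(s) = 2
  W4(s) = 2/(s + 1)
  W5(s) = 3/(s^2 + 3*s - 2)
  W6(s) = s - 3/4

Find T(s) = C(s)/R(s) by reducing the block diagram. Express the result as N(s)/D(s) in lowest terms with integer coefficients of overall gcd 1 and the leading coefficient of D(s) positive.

Step 1: combine W2, W3, W4, W5, W6 in series: (36*s - 27)/(4*s^4 + 20*s^3 + 20*s^2 - 4*s - 8)
Step 2: apply the feedback formula to W1, (W2*W3*W4*W5*W6): this yields T(s), and no further normalization is needed

Answer: (-4*s^5 - 16*s^4 + 24*s^2 + 4*s - 8)/(8*s^4 + 40*s^3 + 76*s^2 - 71*s + 11)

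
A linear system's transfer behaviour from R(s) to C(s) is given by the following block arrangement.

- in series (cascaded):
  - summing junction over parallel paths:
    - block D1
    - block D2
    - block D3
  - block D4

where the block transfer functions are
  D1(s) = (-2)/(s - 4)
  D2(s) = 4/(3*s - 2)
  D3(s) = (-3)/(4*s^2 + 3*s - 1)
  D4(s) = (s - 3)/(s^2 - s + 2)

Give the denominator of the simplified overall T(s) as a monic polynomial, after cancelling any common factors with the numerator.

(1) combine D1, D2, D3 in parallel; result (-8*s^3 - 63*s^2 + 8*s - 12)/(12*s^4 - 47*s^3 - 13*s^2 + 38*s - 8)
(2) series reduction of (D1+D2+D3), D4; result (-8*s^4 - 39*s^3 + 197*s^2 - 36*s + 36)/(12*s^6 - 59*s^5 + 58*s^4 - 43*s^3 - 72*s^2 + 84*s - 16)
T(s) is the step-2 result (common factors already cancelled). Leading coefficient of the denominator: 12. Divide through by 12 for the monic polynomial.

Therefore the answer is s^6 - 59*s^5/12 + 29*s^4/6 - 43*s^3/12 - 6*s^2 + 7*s - 4/3.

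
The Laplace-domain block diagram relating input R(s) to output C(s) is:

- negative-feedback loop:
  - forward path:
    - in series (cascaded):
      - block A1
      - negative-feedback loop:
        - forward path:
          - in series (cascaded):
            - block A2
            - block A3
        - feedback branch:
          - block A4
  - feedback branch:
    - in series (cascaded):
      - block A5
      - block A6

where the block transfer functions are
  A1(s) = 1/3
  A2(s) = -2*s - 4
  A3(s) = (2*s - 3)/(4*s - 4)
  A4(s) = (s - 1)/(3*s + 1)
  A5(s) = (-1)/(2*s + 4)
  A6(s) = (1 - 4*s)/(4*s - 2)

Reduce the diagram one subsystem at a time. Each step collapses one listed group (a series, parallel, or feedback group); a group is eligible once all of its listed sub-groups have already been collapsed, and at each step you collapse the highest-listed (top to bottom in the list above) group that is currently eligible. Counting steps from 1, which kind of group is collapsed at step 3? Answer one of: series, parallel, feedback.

[1] reduce the series chain A2, A3
[2] collapse the loop ((A2*A3) forward, A4 return)
[3] series reduction of A1, [(A2*A3)/(1+(A2*A3)*A4)]
[4] multiply A5, A6 (series)
[5] close the feedback loop around (A1*[(A2*A3)/(1+(A2*A3)*A4)]), (A5*A6)
Step 3 collapses a series group.

Answer: series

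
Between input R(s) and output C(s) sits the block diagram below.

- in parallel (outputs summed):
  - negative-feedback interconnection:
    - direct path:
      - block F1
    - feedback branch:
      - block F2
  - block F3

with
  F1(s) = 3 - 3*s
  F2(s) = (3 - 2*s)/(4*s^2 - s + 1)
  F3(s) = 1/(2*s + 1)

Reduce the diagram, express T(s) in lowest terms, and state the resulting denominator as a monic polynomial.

Step 1 - reduce the feedback loop with forward F1 and return F2; result (-12*s^3 + 15*s^2 - 6*s + 3)/(10*s^2 - 16*s + 10)
Step 2 - reduce the parallel group [F1/(1+F1*F2)], F3; result (-24*s^4 + 18*s^3 + 13*s^2 - 16*s + 13)/(20*s^3 - 22*s^2 + 4*s + 10)
Step 2 gives the fully reduced T(s), with no common factor left to cancel. The denominator's leading coefficient is 20, so divide each of its coefficients by 20 to get the monic form.

Final answer: s^3 - 11*s^2/10 + s/5 + 1/2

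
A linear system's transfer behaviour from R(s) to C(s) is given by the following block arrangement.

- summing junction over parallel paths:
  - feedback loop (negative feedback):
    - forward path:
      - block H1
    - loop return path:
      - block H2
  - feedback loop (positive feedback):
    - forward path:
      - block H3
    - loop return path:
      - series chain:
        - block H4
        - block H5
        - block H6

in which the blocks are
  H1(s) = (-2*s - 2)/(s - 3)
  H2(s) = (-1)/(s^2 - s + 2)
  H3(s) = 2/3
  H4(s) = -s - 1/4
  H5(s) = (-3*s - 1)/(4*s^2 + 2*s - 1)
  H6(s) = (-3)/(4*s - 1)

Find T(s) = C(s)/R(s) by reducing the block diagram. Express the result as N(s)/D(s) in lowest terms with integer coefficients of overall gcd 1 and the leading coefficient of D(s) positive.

(1) apply the feedback formula to H1, H2; result (-2*s^3 - 2*s - 4)/(s^3 - 4*s^2 + 7*s - 4)
(2) series reduction of H4, H5, H6; result (-36*s^2 - 21*s - 3)/(64*s^3 + 16*s^2 - 24*s + 4)
(3) apply the feedback formula to H3, (H4*H5*H6); result (64*s^3 + 16*s^2 - 24*s + 4)/(96*s^3 + 60*s^2 - 15*s + 9)
(4) parallel reduction of [H1/(1+H1*H2)], [H3/(1-H3*(H4*H5*H6))], which is the overall transfer function T(s) = C(s)/R(s) in lowest terms

Therefore the answer is (-128*s^6 - 360*s^5 + 198*s^4 - 566*s^3 - 458*s^2 + 166*s - 52)/(96*s^6 - 324*s^5 + 417*s^4 + 105*s^3 - 381*s^2 + 123*s - 36).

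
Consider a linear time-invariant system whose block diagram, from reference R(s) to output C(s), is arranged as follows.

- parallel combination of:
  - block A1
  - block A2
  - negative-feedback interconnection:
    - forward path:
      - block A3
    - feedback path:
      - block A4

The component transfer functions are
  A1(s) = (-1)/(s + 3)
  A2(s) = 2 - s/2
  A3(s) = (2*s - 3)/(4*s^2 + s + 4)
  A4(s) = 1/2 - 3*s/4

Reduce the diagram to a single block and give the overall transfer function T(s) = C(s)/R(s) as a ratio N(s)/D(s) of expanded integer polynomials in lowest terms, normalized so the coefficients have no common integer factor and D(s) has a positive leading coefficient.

First reduce the diagram to T(s).

Step 1: feedback reduction of A3, A4, giving (8*s - 12)/(10*s^2 + 17*s + 10)
Step 2: sum the parallel branches A1, A2, [A3/(1+A3*A4)], which is the overall transfer function T(s) = C(s)/R(s) in lowest terms

Answer: (-10*s^4 - 7*s^3 + 123*s^2 + 204*s + 28)/(20*s^3 + 94*s^2 + 122*s + 60)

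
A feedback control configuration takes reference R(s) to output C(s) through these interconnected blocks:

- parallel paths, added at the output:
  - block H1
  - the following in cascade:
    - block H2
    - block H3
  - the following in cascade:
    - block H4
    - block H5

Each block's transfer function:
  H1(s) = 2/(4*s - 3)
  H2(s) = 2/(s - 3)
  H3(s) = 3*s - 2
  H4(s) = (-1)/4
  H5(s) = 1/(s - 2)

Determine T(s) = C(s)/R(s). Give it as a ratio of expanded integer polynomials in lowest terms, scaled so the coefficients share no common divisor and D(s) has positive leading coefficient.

Step 1 - cascade H2, H3 gives (6*s - 4)/(s - 3)
Step 2 - combine H4, H5 in series gives (-1)/(4*s - 8)
Step 3 - sum the parallel branches H1, (H2*H3), (H4*H5) - this is the overall T(s), already in the required normalized form

Therefore the answer is (96*s^3 - 324*s^2 + 295*s - 57)/(16*s^3 - 92*s^2 + 156*s - 72).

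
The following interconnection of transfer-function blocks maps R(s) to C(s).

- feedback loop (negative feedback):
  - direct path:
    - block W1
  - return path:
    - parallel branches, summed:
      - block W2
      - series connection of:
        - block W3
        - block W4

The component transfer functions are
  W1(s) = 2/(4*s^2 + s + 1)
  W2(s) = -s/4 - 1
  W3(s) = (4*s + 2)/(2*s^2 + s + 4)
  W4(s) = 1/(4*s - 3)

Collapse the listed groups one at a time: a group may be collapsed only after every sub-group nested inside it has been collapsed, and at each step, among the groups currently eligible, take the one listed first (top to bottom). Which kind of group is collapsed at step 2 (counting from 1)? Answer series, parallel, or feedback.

Step 1 - cascade W3, W4
Step 2 - reduce the parallel group W2, (W3*W4)
Step 3 - close the feedback loop around W1, (W2+(W3*W4))
Step 2 collapses a parallel group.

Hence the answer: parallel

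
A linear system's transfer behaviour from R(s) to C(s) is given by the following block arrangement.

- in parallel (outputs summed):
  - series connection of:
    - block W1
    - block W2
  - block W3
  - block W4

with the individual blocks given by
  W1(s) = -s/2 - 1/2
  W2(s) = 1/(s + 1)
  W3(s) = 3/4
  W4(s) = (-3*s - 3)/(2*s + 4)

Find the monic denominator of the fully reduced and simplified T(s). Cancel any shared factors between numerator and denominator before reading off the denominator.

[1] cascade W1, W2 -> (-1)/2
[2] combine (W1*W2), W3, W4 in parallel -> (-5*s - 4)/(4*s + 8)
That last expression is T(s), already simplified. Scaling its denominator by 1/4 (the reciprocal of the leading coefficient) yields the monic denominator.

Final answer: s + 2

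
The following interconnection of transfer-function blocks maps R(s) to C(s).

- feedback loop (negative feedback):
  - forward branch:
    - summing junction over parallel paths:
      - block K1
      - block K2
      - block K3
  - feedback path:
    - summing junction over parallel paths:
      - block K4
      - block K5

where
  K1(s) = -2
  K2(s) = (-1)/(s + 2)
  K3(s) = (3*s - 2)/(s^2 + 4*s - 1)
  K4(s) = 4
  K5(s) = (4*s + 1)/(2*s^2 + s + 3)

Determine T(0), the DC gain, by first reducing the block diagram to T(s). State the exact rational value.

The answer is 3/7.

Reasoning:
Step 1 - sum the parallel branches K1, K2, K3 gives (-2*s^3 - 10*s^2 - 14*s + 1)/(s^3 + 6*s^2 + 7*s - 2)
Step 2 - reduce the parallel group K4, K5 gives (8*s^2 + 8*s + 13)/(2*s^2 + s + 3)
Step 3 - collapse the loop ((K1+K2+K3) forward, (K4+K5) return) gives (4*s^5 + 22*s^4 + 44*s^3 + 42*s^2 + 41*s - 3)/(14*s^5 + 83*s^4 + 195*s^3 + 213*s^2 + 155*s - 7)
That last expression is T(s); at s = 0 only the constant terms survive, so T(0) = -3/(-7) = 3/7.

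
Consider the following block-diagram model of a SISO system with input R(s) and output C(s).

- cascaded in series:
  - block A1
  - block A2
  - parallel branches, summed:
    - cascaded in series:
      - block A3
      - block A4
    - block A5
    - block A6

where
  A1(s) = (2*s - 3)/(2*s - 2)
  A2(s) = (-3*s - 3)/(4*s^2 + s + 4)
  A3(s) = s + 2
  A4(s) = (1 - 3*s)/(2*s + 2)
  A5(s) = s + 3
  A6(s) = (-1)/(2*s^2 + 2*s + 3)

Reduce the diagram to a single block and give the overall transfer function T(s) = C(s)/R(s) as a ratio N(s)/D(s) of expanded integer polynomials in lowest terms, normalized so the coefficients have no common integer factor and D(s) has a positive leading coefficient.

Reducing step by step:

Step 1 - series reduction of A3, A4, giving (-3*s^2 - 5*s + 2)/(2*s + 2)
Step 2 - combine (A3*A4), A5, A6 in parallel, giving (-2*s^4 + 4*s^3 + 19*s^2 + 23*s + 22)/(4*s^3 + 8*s^2 + 10*s + 6)
Step 3 - multiply A1, A2, ((A3*A4)+A5+A6) (series): this yields T(s), and no further normalization is needed

Answer: (12*s^5 - 42*s^4 - 78*s^3 + 33*s^2 + 75*s + 198)/(32*s^5 + 8*s^4 + 48*s^3 - 44*s^2 + 4*s - 48)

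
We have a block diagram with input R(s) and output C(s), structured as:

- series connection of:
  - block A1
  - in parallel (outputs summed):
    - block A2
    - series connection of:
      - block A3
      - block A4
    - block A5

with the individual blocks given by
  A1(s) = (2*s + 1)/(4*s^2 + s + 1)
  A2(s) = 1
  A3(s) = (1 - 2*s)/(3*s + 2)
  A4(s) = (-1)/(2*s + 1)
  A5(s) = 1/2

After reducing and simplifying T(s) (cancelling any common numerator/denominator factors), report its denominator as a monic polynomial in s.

Reducing step by step:

1. cascade A3, A4 -> (2*s - 1)/(6*s^2 + 7*s + 2)
2. combine A2, (A3*A4), A5 in parallel -> (18*s^2 + 25*s + 4)/(12*s^2 + 14*s + 4)
3. reduce the series chain A1, (A2+(A3*A4)+A5) -> (18*s^2 + 25*s + 4)/(24*s^3 + 22*s^2 + 10*s + 4)
The result of step 3 is T(s) in lowest terms. Its denominator has leading coefficient 24; dividing the denominator through by 24 makes it monic.

Answer: s^3 + 11*s^2/12 + 5*s/12 + 1/6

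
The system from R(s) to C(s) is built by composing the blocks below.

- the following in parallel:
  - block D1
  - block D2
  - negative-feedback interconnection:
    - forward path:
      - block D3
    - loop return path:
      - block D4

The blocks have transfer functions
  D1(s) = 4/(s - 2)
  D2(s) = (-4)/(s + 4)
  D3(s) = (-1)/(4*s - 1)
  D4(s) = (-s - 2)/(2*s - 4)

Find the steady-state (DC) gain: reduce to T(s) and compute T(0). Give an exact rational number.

The answer is -7/3.

Reasoning:
(1) close the feedback loop around D3, D4: (4 - 2*s)/(8*s^2 - 17*s + 6)
(2) sum the parallel branches D1, D2, [D3/(1+D3*D4)]: (-2*s^3 + 192*s^2 - 384*s + 112)/(8*s^4 - s^3 - 92*s^2 + 148*s - 48)
That last expression is T(s); at s = 0 only the constant terms survive, so T(0) = 112/(-48) = -7/3.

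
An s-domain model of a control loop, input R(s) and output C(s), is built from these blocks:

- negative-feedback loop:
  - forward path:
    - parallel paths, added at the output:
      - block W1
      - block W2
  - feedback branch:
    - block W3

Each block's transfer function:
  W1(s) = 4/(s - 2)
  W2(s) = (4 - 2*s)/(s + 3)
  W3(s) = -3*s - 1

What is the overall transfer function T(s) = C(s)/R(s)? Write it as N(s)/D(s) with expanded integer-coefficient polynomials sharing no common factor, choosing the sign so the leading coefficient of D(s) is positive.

Reducing step by step:

Step 1 - add W1, W2 (parallel) gives (-2*s^2 + 12*s + 4)/(s^2 + s - 6)
Step 2 - close the feedback loop around (W1+W2), W3; the result is T(s) itself (integer coefficients, no common factor, positive leading denominator coefficient)

Answer: (-2*s^2 + 12*s + 4)/(6*s^3 - 33*s^2 - 23*s - 10)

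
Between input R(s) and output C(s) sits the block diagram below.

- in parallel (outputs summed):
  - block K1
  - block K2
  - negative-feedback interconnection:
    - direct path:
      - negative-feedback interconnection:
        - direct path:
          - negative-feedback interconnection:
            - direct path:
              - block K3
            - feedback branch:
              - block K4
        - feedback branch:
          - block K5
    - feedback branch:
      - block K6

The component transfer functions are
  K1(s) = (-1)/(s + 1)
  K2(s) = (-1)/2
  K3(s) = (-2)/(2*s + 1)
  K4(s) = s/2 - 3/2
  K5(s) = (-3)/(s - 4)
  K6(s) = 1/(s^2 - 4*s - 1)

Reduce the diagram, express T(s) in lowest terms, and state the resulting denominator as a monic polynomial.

(1) collapse the loop (K3 forward, K4 return) = (-2)/(s + 4)
(2) reduce the feedback loop with forward [K3/(1+K3*K4)] and return K5 = (8 - 2*s)/(s^2 - 10)
(3) feedback reduction of [[K3/(1+K3*K4)]/(1+[K3/(1+K3*K4)]*K5)], K6 = (-2*s^3 + 16*s^2 - 30*s - 8)/(s^4 - 4*s^3 - 11*s^2 + 38*s + 18)
(4) add K1, K2, [[[K3/(1+K3*K4)]/(1+[K3/(1+K3*K4)]*K5)]/(1+[[K3/(1+K3*K4)]/(1+[K3/(1+K3*K4)]*K5)]*K6)] (parallel) = (-s^5 - 3*s^4 + 51*s^3 - 33*s^2 - 208*s - 70)/(2*s^5 - 6*s^4 - 30*s^3 + 54*s^2 + 112*s + 36)
No further cancellation is possible in the step-4 result, so that is T(s). Its denominator becomes monic after dividing by the leading coefficient 2.

Therefore the answer is s^5 - 3*s^4 - 15*s^3 + 27*s^2 + 56*s + 18.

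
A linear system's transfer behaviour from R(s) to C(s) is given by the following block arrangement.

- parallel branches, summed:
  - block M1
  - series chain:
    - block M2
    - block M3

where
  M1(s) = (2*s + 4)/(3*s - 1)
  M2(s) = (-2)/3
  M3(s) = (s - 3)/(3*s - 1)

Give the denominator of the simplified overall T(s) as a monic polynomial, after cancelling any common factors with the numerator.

First reduce the diagram to T(s).

Step 1 - multiply M2, M3 (series), giving (6 - 2*s)/(9*s - 3)
Step 2 - combine M1, (M2*M3) in parallel, giving (4*s + 18)/(9*s - 3)
The result of step 2 is T(s) in lowest terms. Its denominator has leading coefficient 9; dividing the denominator through by 9 makes it monic.

Answer: s - 1/3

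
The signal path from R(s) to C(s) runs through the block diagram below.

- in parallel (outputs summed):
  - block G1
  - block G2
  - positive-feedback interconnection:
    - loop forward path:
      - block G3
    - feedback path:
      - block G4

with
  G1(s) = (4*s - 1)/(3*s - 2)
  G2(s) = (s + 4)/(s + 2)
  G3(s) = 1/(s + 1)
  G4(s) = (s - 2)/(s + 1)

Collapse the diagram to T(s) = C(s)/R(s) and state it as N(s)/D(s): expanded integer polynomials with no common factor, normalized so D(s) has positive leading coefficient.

Step 1 - close the feedback loop around G3, G4 = (s + 1)/(s^2 + s + 3)
Step 2 - reduce the parallel group G1, G2, [G3/(1-G3*G4)]; the result is T(s) itself (integer coefficients, no common factor, positive leading denominator coefficient)

Answer: (7*s^4 + 27*s^3 + 35*s^2 + 41*s - 34)/(3*s^4 + 7*s^3 + 9*s^2 + 8*s - 12)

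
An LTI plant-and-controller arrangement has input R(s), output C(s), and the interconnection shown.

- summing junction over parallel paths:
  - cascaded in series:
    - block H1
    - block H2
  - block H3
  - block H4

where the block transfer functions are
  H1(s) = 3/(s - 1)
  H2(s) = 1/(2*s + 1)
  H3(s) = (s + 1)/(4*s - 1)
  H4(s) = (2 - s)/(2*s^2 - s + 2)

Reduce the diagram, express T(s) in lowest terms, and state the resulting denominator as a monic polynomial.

The answer is s^5 - 5*s^4/4 + s^3 - 7*s^2/16 - 7*s/16 + 1/8.

Reasoning:
Step 1: series reduction of H1, H2; result 3/(2*s^2 - s - 1)
Step 2: combine (H1*H2), H3, H4 in parallel; result (4*s^5 - 8*s^4 + 45*s^3 - 25*s^2 + 17*s - 6)/(16*s^5 - 20*s^4 + 16*s^3 - 7*s^2 - 7*s + 2)
The result of step 2 is T(s) in lowest terms. Its denominator has leading coefficient 16; dividing the denominator through by 16 makes it monic.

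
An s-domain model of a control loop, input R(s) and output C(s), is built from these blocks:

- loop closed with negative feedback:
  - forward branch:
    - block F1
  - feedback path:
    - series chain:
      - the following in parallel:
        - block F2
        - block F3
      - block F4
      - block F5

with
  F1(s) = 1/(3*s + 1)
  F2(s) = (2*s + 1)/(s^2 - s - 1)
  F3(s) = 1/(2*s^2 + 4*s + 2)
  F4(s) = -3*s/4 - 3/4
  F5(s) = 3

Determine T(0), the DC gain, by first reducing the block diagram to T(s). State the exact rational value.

The answer is 8/17.

Reasoning:
Step 1: parallel reduction of F2, F3 gives (4*s^3 + 11*s^2 + 7*s + 1)/(2*s^4 + 2*s^3 - 4*s^2 - 6*s - 2)
Step 2: cascade (F2+F3), F4, F5 gives (-36*s^3 - 99*s^2 - 63*s - 9)/(8*s^3 - 16*s - 8)
Step 3: apply the feedback formula to F1, ((F2+F3)*F4*F5) gives (8*s^3 - 16*s - 8)/(24*s^4 - 28*s^3 - 147*s^2 - 103*s - 17)
DC gain: substitute s = 0 into T(s) from step 3: T(0) = -8/(-17) = 8/17.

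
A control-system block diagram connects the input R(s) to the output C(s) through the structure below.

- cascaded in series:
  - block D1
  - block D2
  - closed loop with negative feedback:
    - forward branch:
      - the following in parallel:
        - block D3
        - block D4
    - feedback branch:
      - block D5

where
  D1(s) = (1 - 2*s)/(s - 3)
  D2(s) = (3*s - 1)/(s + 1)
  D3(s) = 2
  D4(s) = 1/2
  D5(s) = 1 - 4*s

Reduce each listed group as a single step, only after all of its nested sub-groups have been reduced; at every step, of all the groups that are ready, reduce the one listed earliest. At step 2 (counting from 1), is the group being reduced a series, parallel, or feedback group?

[1] reduce the parallel group D3, D4
[2] close the feedback loop around (D3+D4), D5
[3] reduce the series chain D1, D2, [(D3+D4)/(1+(D3+D4)*D5)]
Step 2 collapses a feedback group.

Therefore the answer is feedback.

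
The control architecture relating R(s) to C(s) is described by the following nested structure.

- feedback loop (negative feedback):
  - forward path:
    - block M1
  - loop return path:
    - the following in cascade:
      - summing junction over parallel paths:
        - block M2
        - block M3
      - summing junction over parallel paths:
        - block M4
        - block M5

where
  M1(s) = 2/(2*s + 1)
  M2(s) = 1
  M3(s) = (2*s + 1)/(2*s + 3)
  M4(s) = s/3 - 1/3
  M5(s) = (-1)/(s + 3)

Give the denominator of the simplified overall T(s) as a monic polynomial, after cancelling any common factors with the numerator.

Step 1. add M2, M3 (parallel), giving (4*s + 4)/(2*s + 3)
Step 2. add M4, M5 (parallel), giving (s^2 + 2*s - 6)/(3*s + 9)
Step 3. combine (M2+M3), (M4+M5) in series, giving (4*s^3 + 12*s^2 - 16*s - 24)/(6*s^2 + 27*s + 27)
Step 4. close the feedback loop around M1, ((M2+M3)*(M4+M5)), giving (12*s^2 + 54*s + 54)/(20*s^3 + 84*s^2 + 49*s - 21)
The result of step 4 is T(s) in lowest terms. Its denominator has leading coefficient 20; dividing the denominator through by 20 makes it monic.

Therefore the answer is s^3 + 21*s^2/5 + 49*s/20 - 21/20.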